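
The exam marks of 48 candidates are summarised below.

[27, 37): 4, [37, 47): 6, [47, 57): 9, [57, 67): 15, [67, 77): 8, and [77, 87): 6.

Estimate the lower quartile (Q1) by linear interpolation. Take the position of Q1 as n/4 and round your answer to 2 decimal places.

49.22

Cumulative frequencies: 4, 10, 19, 34, 42, 48
n = 48; position = n/4 = 12.
This falls in the class [47, 57): L = 47, F = 10, f = 9, h = 10.
Lower quartile ≈ 47 + ((12 − 10) / 9) × 10 = 49.2222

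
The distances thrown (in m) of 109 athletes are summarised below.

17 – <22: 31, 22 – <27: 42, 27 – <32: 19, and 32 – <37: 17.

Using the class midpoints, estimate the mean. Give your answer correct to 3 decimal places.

25.509

Midpoints: 19.5, 24.5, 29.5, 34.5
Σfm = 31×19.5 + 42×24.5 + 19×29.5 + 17×34.5 = 2780.5
n = Σf = 109
Mean = 2780.5 / 109 = 25.5092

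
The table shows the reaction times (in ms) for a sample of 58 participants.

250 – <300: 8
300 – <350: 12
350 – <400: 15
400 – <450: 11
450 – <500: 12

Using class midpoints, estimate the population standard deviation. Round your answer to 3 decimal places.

Midpoints: 275, 325, 375, 425, 475
n = 58, Σfm = 22100, mean = 381.0345
Σfm² = 8676250
Σf(m − x̄)² = Σfm² − (Σfm)²/n = 8676250 − 22100²/58 = 255387.9310
Population variance = 255387.9310 / 58 = 4403.2402
Standard deviation = √4403.2402 = 66.3569

66.357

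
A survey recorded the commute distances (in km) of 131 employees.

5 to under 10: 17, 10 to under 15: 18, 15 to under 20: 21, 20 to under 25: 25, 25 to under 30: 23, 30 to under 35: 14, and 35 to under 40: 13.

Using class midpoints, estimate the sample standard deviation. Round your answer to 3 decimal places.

Midpoints: 7.5, 12.5, 17.5, 22.5, 27.5, 32.5, 37.5
n = 131, Σfm = 2857.5, mean = 21.8130
Σfm² = 73318.75
Σf(m − x̄)² = Σfm² − (Σfm)²/n = 73318.75 − 2857.5²/131 = 10988.1679
Sample variance = 10988.1679 / 130 = 84.5244
Standard deviation = √84.5244 = 9.1937

9.194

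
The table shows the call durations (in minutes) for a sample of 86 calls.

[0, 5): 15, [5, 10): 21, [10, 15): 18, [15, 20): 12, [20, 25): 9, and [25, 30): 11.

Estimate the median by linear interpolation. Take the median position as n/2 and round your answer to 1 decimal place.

Cumulative frequencies: 15, 36, 54, 66, 75, 86
n = 86; position = n/2 = 43.
This falls in the class [10, 15): L = 10, F = 36, f = 18, h = 5.
Median ≈ 10 + ((43 − 36) / 18) × 5 = 11.9444

11.9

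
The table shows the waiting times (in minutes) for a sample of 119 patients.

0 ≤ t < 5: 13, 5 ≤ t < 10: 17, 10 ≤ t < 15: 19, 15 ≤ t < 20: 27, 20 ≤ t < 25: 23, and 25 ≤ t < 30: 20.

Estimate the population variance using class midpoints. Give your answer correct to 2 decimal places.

Midpoints: 2.5, 7.5, 12.5, 17.5, 22.5, 27.5
n = 119, Σfm = 1937.5, mean = 16.2815
Σfm² = 39043.75
Σf(m − x̄)² = Σfm² − (Σfm)²/n = 39043.75 − 1937.5²/119 = 7498.3193
Population variance = 7498.3193 / 119 = 63.0111

63.01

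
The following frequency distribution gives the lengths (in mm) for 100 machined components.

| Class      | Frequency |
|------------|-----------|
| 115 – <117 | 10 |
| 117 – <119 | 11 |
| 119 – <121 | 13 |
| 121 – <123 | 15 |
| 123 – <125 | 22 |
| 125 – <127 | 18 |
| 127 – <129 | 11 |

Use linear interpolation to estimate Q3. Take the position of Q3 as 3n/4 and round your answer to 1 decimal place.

125.4

Cumulative frequencies: 10, 21, 34, 49, 71, 89, 100
n = 100; position = 3n/4 = 75.
This falls in the class 125 – <127: L = 125, F = 71, f = 18, h = 2.
Upper quartile ≈ 125 + ((75 − 71) / 18) × 2 = 125.4444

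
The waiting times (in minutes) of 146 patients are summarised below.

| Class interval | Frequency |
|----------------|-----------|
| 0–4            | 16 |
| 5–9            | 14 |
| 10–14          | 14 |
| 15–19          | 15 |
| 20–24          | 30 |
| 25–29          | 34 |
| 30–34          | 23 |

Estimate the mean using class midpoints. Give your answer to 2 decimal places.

Midpoints: 2, 7, 12, 17, 22, 27, 32
Σfm = 16×2 + 14×7 + 14×12 + 15×17 + 30×22 + 34×27 + 23×32 = 2867
n = Σf = 146
Mean = 2867 / 146 = 19.6370

19.64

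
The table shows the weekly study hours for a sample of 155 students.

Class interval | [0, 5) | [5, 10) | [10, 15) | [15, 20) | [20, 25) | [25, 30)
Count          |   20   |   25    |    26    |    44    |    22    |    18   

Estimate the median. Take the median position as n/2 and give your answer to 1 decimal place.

15.7

Cumulative frequencies: 20, 45, 71, 115, 137, 155
n = 155; position = n/2 = 77.5.
This falls in the class [15, 20): L = 15, F = 71, f = 44, h = 5.
Median ≈ 15 + ((77.5 − 71) / 44) × 5 = 15.7386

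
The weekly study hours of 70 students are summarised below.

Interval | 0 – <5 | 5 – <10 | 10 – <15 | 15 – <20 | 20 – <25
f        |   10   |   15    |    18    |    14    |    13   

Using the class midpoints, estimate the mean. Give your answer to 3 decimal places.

12.857

Midpoints: 2.5, 7.5, 12.5, 17.5, 22.5
Σfm = 10×2.5 + 15×7.5 + 18×12.5 + 14×17.5 + 13×22.5 = 900
n = Σf = 70
Mean = 900 / 70 = 12.8571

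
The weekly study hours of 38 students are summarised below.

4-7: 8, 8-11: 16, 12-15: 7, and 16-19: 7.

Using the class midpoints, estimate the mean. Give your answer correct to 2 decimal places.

Midpoints: 5.5, 9.5, 13.5, 17.5
Σfm = 8×5.5 + 16×9.5 + 7×13.5 + 7×17.5 = 413
n = Σf = 38
Mean = 413 / 38 = 10.8684

10.87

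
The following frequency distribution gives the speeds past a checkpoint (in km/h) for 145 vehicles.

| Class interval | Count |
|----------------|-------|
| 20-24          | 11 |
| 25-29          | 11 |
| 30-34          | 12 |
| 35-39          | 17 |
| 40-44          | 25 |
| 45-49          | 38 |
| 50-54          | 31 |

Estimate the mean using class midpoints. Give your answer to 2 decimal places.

41.38

Midpoints: 22, 27, 32, 37, 42, 47, 52
Σfm = 11×22 + 11×27 + 12×32 + 17×37 + 25×42 + 38×47 + 31×52 = 6000
n = Σf = 145
Mean = 6000 / 145 = 41.3793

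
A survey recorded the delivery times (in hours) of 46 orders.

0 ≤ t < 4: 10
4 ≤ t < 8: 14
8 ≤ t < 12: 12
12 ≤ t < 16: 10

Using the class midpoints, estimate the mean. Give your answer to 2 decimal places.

7.91

Midpoints: 2, 6, 10, 14
Σfm = 10×2 + 14×6 + 12×10 + 10×14 = 364
n = Σf = 46
Mean = 364 / 46 = 7.9130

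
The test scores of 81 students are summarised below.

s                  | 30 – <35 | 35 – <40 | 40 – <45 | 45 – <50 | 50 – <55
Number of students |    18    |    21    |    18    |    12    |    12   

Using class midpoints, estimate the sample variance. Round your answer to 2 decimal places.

Midpoints: 32.5, 37.5, 42.5, 47.5, 52.5
n = 81, Σfm = 3337.5, mean = 41.2037
Σfm² = 141206.25
Σf(m − x̄)² = Σfm² − (Σfm)²/n = 141206.25 − 3337.5²/81 = 3688.8889
Sample variance = 3688.8889 / 80 = 46.1111

46.11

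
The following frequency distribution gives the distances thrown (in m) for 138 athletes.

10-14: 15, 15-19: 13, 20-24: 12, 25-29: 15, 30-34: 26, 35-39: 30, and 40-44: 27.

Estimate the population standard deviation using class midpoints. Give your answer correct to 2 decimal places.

9.86

Midpoints: 12, 17, 22, 27, 32, 37, 42
n = 138, Σfm = 4146, mean = 30.0435
Σfm² = 137982
Σf(m − x̄)² = Σfm² − (Σfm)²/n = 137982 − 4146²/138 = 13421.7391
Population variance = 13421.7391 / 138 = 97.2590
Standard deviation = √97.2590 = 9.8620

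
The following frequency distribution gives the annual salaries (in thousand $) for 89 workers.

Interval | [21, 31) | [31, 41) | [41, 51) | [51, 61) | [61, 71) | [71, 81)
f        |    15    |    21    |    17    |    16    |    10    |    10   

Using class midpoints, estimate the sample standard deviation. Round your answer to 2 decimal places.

Midpoints: 26, 36, 46, 56, 66, 76
n = 89, Σfm = 4244, mean = 47.6854
Σfm² = 224824
Σf(m − x̄)² = Σfm² − (Σfm)²/n = 224824 − 4244²/89 = 22447.1910
Sample variance = 22447.1910 / 88 = 255.0817
Standard deviation = √255.0817 = 15.9713

15.97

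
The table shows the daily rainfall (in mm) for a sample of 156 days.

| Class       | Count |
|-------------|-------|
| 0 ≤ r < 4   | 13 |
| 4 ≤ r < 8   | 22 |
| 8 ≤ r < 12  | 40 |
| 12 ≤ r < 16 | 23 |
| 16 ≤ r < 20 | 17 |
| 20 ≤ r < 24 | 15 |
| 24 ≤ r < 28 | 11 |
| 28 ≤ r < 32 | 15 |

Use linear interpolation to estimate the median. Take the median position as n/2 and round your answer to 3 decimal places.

Cumulative frequencies: 13, 35, 75, 98, 115, 130, 141, 156
n = 156; position = n/2 = 78.
This falls in the class 12 ≤ r < 16: L = 12, F = 75, f = 23, h = 4.
Median ≈ 12 + ((78 − 75) / 23) × 4 = 12.5217

12.522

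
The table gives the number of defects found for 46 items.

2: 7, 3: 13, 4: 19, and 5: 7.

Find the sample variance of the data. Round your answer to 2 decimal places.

0.87

Values: 2, 3, 4, 5
n = 46, Σfx = 164, mean = 3.5652
Σfx² = 624
Σf(x − x̄)² = Σfx² − (Σfx)²/n = 624 − 164²/46 = 39.3043
Sample variance = 39.3043 / 45 = 0.8734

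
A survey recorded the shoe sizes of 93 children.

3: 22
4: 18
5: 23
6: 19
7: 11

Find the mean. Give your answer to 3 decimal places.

4.774

Values: 3, 4, 5, 6, 7
Σfx = 22×3 + 18×4 + 23×5 + 19×6 + 11×7 = 444
n = Σf = 93
Mean = 444 / 93 = 4.7742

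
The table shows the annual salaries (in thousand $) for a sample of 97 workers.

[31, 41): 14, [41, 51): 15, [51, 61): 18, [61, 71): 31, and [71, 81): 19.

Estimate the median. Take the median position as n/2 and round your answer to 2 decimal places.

Cumulative frequencies: 14, 29, 47, 78, 97
n = 97; position = n/2 = 48.5.
This falls in the class [61, 71): L = 61, F = 47, f = 31, h = 10.
Median ≈ 61 + ((48.5 − 47) / 31) × 10 = 61.4839

61.48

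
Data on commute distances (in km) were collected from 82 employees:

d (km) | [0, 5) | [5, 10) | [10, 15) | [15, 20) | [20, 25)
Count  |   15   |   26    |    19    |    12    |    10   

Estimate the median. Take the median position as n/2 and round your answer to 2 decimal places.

10.00

Cumulative frequencies: 15, 41, 60, 72, 82
n = 82; position = n/2 = 41.
This falls in the class [5, 10): L = 5, F = 15, f = 26, h = 5.
Median ≈ 5 + ((41 − 15) / 26) × 5 = 10.0000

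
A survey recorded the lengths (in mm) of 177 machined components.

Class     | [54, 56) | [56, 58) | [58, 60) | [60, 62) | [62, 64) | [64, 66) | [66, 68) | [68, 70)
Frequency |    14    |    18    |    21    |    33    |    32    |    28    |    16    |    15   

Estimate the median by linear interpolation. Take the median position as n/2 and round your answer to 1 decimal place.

62.2

Cumulative frequencies: 14, 32, 53, 86, 118, 146, 162, 177
n = 177; position = n/2 = 88.5.
This falls in the class [62, 64): L = 62, F = 86, f = 32, h = 2.
Median ≈ 62 + ((88.5 − 86) / 32) × 2 = 62.1562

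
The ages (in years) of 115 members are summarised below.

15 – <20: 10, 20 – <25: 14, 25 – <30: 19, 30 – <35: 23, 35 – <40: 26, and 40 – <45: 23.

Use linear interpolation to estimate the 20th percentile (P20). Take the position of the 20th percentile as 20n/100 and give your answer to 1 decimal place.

Cumulative frequencies: 10, 24, 43, 66, 92, 115
n = 115; position = 20n/100 = 23.
This falls in the class 20 – <25: L = 20, F = 10, f = 14, h = 5.
20th percentile ≈ 20 + ((23 − 10) / 14) × 5 = 24.6429

24.6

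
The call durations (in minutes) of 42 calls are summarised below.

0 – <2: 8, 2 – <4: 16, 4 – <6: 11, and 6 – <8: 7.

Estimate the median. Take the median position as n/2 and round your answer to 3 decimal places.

3.625

Cumulative frequencies: 8, 24, 35, 42
n = 42; position = n/2 = 21.
This falls in the class 2 – <4: L = 2, F = 8, f = 16, h = 2.
Median ≈ 2 + ((21 − 8) / 16) × 2 = 3.6250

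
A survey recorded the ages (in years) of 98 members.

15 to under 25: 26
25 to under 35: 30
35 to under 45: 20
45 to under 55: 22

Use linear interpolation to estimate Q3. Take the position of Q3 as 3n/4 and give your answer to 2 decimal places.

Cumulative frequencies: 26, 56, 76, 98
n = 98; position = 3n/4 = 73.5.
This falls in the class 35 to under 45: L = 35, F = 56, f = 20, h = 10.
Upper quartile ≈ 35 + ((73.5 − 56) / 20) × 10 = 43.7500

43.75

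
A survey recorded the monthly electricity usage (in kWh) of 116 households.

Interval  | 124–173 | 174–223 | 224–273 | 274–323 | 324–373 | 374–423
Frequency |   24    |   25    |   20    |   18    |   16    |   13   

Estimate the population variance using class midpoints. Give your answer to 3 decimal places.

6848.989

Midpoints: 148.5, 198.5, 248.5, 298.5, 348.5, 398.5
n = 116, Σfm = 29626, mean = 255.3966
Σfm² = 8360861
Σf(m − x̄)² = Σfm² − (Σfm)²/n = 8360861 − 29626²/116 = 794482.7586
Population variance = 794482.7586 / 116 = 6848.9893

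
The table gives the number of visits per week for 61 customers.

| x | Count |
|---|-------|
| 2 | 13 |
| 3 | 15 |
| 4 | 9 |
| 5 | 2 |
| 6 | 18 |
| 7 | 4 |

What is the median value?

4

Cumulative frequencies: 13, 28, 37, 39, 57, 61
n = 61, so the median is the value in position (n+1)/2 = 31.
Position 31 falls at value 4.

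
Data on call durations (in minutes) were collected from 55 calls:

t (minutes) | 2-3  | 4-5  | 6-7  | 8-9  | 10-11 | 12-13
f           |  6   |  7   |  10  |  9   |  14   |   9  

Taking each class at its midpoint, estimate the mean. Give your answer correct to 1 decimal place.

Midpoints: 2.5, 4.5, 6.5, 8.5, 10.5, 12.5
Σfm = 6×2.5 + 7×4.5 + 10×6.5 + 9×8.5 + 14×10.5 + 9×12.5 = 447.5
n = Σf = 55
Mean = 447.5 / 55 = 8.1364

8.1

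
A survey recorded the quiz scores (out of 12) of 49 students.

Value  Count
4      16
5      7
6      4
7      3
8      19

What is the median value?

6

Cumulative frequencies: 16, 23, 27, 30, 49
n = 49, so the median is the value in position (n+1)/2 = 25.
Position 25 falls at value 6.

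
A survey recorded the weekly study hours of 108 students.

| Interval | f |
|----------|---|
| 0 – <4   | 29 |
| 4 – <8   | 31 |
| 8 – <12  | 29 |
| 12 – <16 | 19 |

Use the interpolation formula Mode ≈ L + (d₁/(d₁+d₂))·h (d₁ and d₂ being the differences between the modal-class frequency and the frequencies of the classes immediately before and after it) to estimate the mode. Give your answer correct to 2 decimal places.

Modal class: 4 – <8 (highest frequency 31).
d₁ = 31 − 29 = 2, d₂ = 31 − 29 = 2
Mode ≈ 4 + (2/(2+2)) × 4 = 4 + 2.0000 = 6.0000

6.00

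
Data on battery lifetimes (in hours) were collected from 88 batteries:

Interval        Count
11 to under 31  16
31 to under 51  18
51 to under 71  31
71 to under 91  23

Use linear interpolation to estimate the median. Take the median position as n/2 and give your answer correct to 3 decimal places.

57.452

Cumulative frequencies: 16, 34, 65, 88
n = 88; position = n/2 = 44.
This falls in the class 51 to under 71: L = 51, F = 34, f = 31, h = 20.
Median ≈ 51 + ((44 − 34) / 31) × 20 = 57.4516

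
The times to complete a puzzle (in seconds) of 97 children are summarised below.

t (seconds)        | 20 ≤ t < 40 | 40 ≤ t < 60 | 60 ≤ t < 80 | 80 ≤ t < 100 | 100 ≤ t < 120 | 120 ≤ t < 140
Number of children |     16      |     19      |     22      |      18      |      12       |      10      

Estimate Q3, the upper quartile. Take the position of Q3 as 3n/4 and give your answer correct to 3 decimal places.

Cumulative frequencies: 16, 35, 57, 75, 87, 97
n = 97; position = 3n/4 = 72.75.
This falls in the class 80 ≤ t < 100: L = 80, F = 57, f = 18, h = 20.
Upper quartile ≈ 80 + ((72.75 − 57) / 18) × 20 = 97.5000

97.500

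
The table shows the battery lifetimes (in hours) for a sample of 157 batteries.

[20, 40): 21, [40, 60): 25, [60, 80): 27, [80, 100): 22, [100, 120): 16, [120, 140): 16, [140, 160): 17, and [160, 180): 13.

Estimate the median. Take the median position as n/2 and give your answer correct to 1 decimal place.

Cumulative frequencies: 21, 46, 73, 95, 111, 127, 144, 157
n = 157; position = n/2 = 78.5.
This falls in the class [80, 100): L = 80, F = 73, f = 22, h = 20.
Median ≈ 80 + ((78.5 − 73) / 22) × 20 = 85.0000

85.0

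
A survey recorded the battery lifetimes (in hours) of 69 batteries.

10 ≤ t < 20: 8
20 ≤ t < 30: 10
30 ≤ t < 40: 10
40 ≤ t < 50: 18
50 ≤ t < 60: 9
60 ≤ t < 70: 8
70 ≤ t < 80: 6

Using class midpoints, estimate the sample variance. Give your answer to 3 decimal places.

Midpoints: 15, 25, 35, 45, 55, 65, 75
n = 69, Σfm = 2995, mean = 43.4058
Σfm² = 151525
Σf(m − x̄)² = Σfm² − (Σfm)²/n = 151525 − 2995²/69 = 21524.6377
Sample variance = 21524.6377 / 68 = 316.5388

316.539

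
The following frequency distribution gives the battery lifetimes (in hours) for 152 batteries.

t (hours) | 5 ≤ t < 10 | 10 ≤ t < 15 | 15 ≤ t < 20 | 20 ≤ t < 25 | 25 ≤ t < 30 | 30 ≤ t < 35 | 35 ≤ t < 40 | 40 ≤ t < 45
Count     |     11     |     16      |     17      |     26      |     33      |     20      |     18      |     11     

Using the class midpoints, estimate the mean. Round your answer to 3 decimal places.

25.428

Midpoints: 7.5, 12.5, 17.5, 22.5, 27.5, 32.5, 37.5, 42.5
Σfm = 11×7.5 + 16×12.5 + 17×17.5 + 26×22.5 + 33×27.5 + 20×32.5 + 18×37.5 + 11×42.5 = 3865
n = Σf = 152
Mean = 3865 / 152 = 25.4276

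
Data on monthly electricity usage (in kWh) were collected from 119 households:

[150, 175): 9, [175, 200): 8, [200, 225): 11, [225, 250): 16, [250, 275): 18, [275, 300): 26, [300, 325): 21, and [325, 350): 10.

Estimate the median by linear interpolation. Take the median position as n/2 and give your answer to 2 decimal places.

271.53

Cumulative frequencies: 9, 17, 28, 44, 62, 88, 109, 119
n = 119; position = n/2 = 59.5.
This falls in the class [250, 275): L = 250, F = 44, f = 18, h = 25.
Median ≈ 250 + ((59.5 − 44) / 18) × 25 = 271.5278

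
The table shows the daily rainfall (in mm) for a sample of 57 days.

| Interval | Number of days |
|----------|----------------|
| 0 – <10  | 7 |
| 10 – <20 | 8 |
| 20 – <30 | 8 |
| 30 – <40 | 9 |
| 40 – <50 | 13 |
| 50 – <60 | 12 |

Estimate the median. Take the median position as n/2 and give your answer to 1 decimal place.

36.1

Cumulative frequencies: 7, 15, 23, 32, 45, 57
n = 57; position = n/2 = 28.5.
This falls in the class 30 – <40: L = 30, F = 23, f = 9, h = 10.
Median ≈ 30 + ((28.5 − 23) / 9) × 10 = 36.1111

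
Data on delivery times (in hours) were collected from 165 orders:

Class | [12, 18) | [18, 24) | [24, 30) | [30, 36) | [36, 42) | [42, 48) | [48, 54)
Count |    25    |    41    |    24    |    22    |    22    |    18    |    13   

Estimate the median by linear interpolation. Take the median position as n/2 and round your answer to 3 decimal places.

28.125

Cumulative frequencies: 25, 66, 90, 112, 134, 152, 165
n = 165; position = n/2 = 82.5.
This falls in the class [24, 30): L = 24, F = 66, f = 24, h = 6.
Median ≈ 24 + ((82.5 − 66) / 24) × 6 = 28.1250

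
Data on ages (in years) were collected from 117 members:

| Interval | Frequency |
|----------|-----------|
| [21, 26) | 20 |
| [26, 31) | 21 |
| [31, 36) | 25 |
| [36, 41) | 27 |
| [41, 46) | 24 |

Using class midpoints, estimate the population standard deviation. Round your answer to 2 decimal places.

Midpoints: 23.5, 28.5, 33.5, 38.5, 43.5
n = 117, Σfm = 3989.5, mean = 34.0983
Σfm² = 141593.25
Σf(m − x̄)² = Σfm² − (Σfm)²/n = 141593.25 − 3989.5²/117 = 5558.1197
Population variance = 5558.1197 / 117 = 47.5053
Standard deviation = √47.5053 = 6.8924

6.89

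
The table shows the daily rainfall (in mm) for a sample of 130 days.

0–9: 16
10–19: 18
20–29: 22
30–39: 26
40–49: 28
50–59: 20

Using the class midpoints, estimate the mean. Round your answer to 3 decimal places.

Midpoints: 4.5, 14.5, 24.5, 34.5, 44.5, 54.5
Σfm = 16×4.5 + 18×14.5 + 22×24.5 + 26×34.5 + 28×44.5 + 20×54.5 = 4105
n = Σf = 130
Mean = 4105 / 130 = 31.5769

31.577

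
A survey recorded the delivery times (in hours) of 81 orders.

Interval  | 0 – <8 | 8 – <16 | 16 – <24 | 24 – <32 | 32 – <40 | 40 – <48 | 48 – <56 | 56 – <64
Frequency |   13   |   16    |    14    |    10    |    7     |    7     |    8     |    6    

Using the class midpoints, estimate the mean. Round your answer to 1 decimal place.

Midpoints: 4, 12, 20, 28, 36, 44, 52, 60
Σfm = 13×4 + 16×12 + 14×20 + 10×28 + 7×36 + 7×44 + 8×52 + 6×60 = 2140
n = Σf = 81
Mean = 2140 / 81 = 26.4198

26.4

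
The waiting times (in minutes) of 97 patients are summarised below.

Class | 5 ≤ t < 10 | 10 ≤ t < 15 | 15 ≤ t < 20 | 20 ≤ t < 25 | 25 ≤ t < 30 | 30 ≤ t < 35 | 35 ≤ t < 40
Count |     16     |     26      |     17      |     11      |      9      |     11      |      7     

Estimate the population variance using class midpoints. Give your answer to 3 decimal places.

Midpoints: 7.5, 12.5, 17.5, 22.5, 27.5, 32.5, 37.5
n = 97, Σfm = 1857.5, mean = 19.1495
Σfm² = 44006.25
Σf(m − x̄)² = Σfm² − (Σfm)²/n = 44006.25 − 1857.5²/97 = 8436.0825
Population variance = 8436.0825 / 97 = 86.9699

86.970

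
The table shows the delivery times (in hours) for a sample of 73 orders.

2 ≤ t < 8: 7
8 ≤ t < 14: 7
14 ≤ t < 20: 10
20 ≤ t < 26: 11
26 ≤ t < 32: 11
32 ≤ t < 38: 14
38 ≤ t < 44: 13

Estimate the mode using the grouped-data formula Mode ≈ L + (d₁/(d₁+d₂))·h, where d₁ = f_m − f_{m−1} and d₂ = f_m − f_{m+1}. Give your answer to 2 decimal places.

36.50

Modal class: 32 ≤ t < 38 (highest frequency 14).
d₁ = 14 − 11 = 3, d₂ = 14 − 13 = 1
Mode ≈ 32 + (3/(3+1)) × 6 = 32 + 4.5000 = 36.5000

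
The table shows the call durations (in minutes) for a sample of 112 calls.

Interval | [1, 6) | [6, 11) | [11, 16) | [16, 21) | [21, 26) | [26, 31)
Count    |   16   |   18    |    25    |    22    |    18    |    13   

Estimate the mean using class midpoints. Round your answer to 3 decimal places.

15.598

Midpoints: 3.5, 8.5, 13.5, 18.5, 23.5, 28.5
Σfm = 16×3.5 + 18×8.5 + 25×13.5 + 22×18.5 + 18×23.5 + 13×28.5 = 1747
n = Σf = 112
Mean = 1747 / 112 = 15.5982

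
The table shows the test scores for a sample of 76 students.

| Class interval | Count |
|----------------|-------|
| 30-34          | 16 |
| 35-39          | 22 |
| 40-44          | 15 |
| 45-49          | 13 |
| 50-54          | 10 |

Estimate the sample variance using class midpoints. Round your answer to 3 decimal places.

44.399

Midpoints: 32, 37, 42, 47, 52
n = 76, Σfm = 3087, mean = 40.6184
Σfm² = 128719
Σf(m − x̄)² = Σfm² − (Σfm)²/n = 128719 − 3087²/76 = 3329.9342
Sample variance = 3329.9342 / 75 = 44.3991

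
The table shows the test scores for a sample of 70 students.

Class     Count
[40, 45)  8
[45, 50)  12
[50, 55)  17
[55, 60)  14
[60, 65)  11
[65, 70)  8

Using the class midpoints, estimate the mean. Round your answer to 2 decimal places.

Midpoints: 42.5, 47.5, 52.5, 57.5, 62.5, 67.5
Σfm = 8×42.5 + 12×47.5 + 17×52.5 + 14×57.5 + 11×62.5 + 8×67.5 = 3835
n = Σf = 70
Mean = 3835 / 70 = 54.7857

54.79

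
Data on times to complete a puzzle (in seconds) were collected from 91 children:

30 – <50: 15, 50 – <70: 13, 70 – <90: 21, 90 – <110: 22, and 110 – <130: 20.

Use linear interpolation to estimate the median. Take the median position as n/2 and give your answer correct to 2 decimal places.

Cumulative frequencies: 15, 28, 49, 71, 91
n = 91; position = n/2 = 45.5.
This falls in the class 70 – <90: L = 70, F = 28, f = 21, h = 20.
Median ≈ 70 + ((45.5 − 28) / 21) × 20 = 86.6667

86.67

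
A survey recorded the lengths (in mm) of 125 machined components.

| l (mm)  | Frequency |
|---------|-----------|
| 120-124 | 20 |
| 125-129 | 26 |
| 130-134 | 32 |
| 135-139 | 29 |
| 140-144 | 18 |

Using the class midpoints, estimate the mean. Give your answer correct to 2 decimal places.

Midpoints: 122, 127, 132, 137, 142
Σfm = 20×122 + 26×127 + 32×132 + 29×137 + 18×142 = 16495
n = Σf = 125
Mean = 16495 / 125 = 131.9600

131.96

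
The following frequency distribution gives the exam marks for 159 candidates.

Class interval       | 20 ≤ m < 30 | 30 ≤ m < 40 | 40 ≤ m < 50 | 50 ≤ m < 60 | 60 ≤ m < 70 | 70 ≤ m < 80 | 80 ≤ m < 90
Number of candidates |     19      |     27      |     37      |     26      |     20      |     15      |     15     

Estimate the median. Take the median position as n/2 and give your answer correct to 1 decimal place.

49.1

Cumulative frequencies: 19, 46, 83, 109, 129, 144, 159
n = 159; position = n/2 = 79.5.
This falls in the class 40 ≤ m < 50: L = 40, F = 46, f = 37, h = 10.
Median ≈ 40 + ((79.5 − 46) / 37) × 10 = 49.0541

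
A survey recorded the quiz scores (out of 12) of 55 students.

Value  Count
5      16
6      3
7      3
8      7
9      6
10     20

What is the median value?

8

Cumulative frequencies: 16, 19, 22, 29, 35, 55
n = 55, so the median is the value in position (n+1)/2 = 28.
Position 28 falls at value 8.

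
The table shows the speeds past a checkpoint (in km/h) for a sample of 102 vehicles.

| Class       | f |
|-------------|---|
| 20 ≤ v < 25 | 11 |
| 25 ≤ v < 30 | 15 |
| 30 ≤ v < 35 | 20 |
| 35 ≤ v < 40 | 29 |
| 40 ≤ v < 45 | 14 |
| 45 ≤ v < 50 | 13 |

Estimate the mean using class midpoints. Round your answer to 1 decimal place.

Midpoints: 22.5, 27.5, 32.5, 37.5, 42.5, 47.5
Σfm = 11×22.5 + 15×27.5 + 20×32.5 + 29×37.5 + 14×42.5 + 13×47.5 = 3610
n = Σf = 102
Mean = 3610 / 102 = 35.3922

35.4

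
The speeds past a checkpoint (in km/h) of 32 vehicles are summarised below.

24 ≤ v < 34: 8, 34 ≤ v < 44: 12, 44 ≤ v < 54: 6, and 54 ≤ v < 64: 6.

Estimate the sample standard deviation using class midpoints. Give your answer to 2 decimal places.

10.61

Midpoints: 29, 39, 49, 59
n = 32, Σfm = 1348, mean = 42.1250
Σfm² = 60272
Σf(m − x̄)² = Σfm² − (Σfm)²/n = 60272 − 1348²/32 = 3487.5000
Sample variance = 3487.5000 / 31 = 112.5000
Standard deviation = √112.5000 = 10.6066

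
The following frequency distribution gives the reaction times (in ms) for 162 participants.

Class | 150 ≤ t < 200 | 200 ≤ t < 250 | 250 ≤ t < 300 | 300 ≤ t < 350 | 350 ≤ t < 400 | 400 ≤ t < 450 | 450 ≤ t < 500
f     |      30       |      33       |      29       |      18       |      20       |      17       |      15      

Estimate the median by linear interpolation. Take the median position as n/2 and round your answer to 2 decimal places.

Cumulative frequencies: 30, 63, 92, 110, 130, 147, 162
n = 162; position = n/2 = 81.
This falls in the class 250 ≤ t < 300: L = 250, F = 63, f = 29, h = 50.
Median ≈ 250 + ((81 − 63) / 29) × 50 = 281.0345

281.03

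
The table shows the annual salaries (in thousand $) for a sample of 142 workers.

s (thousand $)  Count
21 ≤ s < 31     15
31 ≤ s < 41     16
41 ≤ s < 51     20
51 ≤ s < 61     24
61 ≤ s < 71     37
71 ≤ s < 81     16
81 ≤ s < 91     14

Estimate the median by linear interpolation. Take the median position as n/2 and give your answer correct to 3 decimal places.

Cumulative frequencies: 15, 31, 51, 75, 112, 128, 142
n = 142; position = n/2 = 71.
This falls in the class 51 ≤ s < 61: L = 51, F = 51, f = 24, h = 10.
Median ≈ 51 + ((71 − 51) / 24) × 10 = 59.3333

59.333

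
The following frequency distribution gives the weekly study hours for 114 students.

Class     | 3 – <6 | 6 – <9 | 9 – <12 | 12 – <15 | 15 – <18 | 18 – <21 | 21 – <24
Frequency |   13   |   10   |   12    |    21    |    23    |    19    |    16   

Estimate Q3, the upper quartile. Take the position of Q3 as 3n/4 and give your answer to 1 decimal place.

Cumulative frequencies: 13, 23, 35, 56, 79, 98, 114
n = 114; position = 3n/4 = 85.5.
This falls in the class 18 – <21: L = 18, F = 79, f = 19, h = 3.
Upper quartile ≈ 18 + ((85.5 − 79) / 19) × 3 = 19.0263

19.0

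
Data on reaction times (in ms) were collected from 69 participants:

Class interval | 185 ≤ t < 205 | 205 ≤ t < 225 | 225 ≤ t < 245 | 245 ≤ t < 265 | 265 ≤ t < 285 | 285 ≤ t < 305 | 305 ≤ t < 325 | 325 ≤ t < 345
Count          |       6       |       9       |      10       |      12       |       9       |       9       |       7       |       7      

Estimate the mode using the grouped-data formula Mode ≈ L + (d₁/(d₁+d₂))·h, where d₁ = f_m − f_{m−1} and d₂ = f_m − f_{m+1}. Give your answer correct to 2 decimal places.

Modal class: 245 ≤ t < 265 (highest frequency 12).
d₁ = 12 − 10 = 2, d₂ = 12 − 9 = 3
Mode ≈ 245 + (2/(2+3)) × 20 = 245 + 8.0000 = 253.0000

253.00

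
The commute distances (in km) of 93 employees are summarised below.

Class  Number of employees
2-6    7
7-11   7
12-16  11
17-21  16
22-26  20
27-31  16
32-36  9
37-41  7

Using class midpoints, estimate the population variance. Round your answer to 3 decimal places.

91.126

Midpoints: 4, 9, 14, 19, 24, 29, 34, 39
n = 93, Σfm = 2072, mean = 22.2796
Σfm² = 54638
Σf(m − x̄)² = Σfm² − (Σfm)²/n = 54638 − 2072²/93 = 8474.7312
Population variance = 8474.7312 / 93 = 91.1261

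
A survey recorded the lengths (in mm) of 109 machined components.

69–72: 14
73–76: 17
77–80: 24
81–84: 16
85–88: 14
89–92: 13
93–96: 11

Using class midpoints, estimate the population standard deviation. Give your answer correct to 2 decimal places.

7.43

Midpoints: 70.5, 74.5, 78.5, 82.5, 86.5, 90.5, 94.5
n = 109, Σfm = 8884.5, mean = 81.5092
Σfm² = 730189.25
Σf(m − x̄)² = Σfm² − (Σfm)²/n = 730189.25 − 8884.5²/109 = 6020.9908
Population variance = 6020.9908 / 109 = 55.2384
Standard deviation = √55.2384 = 7.4323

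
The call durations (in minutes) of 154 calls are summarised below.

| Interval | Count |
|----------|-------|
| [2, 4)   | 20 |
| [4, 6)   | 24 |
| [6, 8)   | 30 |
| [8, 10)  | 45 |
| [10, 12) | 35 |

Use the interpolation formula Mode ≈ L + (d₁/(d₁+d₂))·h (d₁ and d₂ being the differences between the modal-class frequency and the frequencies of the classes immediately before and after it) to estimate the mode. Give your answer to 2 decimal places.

Modal class: [8, 10) (highest frequency 45).
d₁ = 45 − 30 = 15, d₂ = 45 − 35 = 10
Mode ≈ 8 + (15/(15+10)) × 2 = 8 + 1.2000 = 9.2000

9.20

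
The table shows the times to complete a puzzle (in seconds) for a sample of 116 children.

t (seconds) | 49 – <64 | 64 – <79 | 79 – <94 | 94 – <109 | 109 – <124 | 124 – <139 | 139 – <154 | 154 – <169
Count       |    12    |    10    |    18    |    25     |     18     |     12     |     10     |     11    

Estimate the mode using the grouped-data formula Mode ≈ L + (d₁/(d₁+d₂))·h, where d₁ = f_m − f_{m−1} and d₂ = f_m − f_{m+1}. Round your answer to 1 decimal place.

Modal class: 94 – <109 (highest frequency 25).
d₁ = 25 − 18 = 7, d₂ = 25 − 18 = 7
Mode ≈ 94 + (7/(7+7)) × 15 = 94 + 7.5000 = 101.5000

101.5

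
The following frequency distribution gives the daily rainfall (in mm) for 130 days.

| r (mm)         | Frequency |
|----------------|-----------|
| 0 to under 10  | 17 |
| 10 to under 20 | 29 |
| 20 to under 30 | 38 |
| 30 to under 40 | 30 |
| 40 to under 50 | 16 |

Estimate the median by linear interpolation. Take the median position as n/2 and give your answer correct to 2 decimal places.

Cumulative frequencies: 17, 46, 84, 114, 130
n = 130; position = n/2 = 65.
This falls in the class 20 to under 30: L = 20, F = 46, f = 38, h = 10.
Median ≈ 20 + ((65 − 46) / 38) × 10 = 25.0000

25.00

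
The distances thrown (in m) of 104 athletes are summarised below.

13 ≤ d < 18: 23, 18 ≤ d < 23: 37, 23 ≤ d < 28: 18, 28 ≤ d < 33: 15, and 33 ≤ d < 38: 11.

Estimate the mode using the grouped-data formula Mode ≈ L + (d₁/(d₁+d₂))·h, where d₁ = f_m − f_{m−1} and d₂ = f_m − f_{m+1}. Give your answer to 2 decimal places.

20.12

Modal class: 18 ≤ d < 23 (highest frequency 37).
d₁ = 37 − 23 = 14, d₂ = 37 − 18 = 19
Mode ≈ 18 + (14/(14+19)) × 5 = 18 + 2.1212 = 20.1212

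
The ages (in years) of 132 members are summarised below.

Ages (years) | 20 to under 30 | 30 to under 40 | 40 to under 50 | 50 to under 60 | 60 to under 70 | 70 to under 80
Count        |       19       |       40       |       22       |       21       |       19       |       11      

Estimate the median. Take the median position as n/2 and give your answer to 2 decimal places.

Cumulative frequencies: 19, 59, 81, 102, 121, 132
n = 132; position = n/2 = 66.
This falls in the class 40 to under 50: L = 40, F = 59, f = 22, h = 10.
Median ≈ 40 + ((66 − 59) / 22) × 10 = 43.1818

43.18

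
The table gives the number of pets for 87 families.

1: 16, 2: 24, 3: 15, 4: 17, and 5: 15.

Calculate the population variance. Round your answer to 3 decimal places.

1.886

Values: 1, 2, 3, 4, 5
n = 87, Σfx = 252, mean = 2.8966
Σfx² = 894
Σf(x − x̄)² = Σfx² − (Σfx)²/n = 894 − 252²/87 = 164.0690
Population variance = 164.0690 / 87 = 1.8859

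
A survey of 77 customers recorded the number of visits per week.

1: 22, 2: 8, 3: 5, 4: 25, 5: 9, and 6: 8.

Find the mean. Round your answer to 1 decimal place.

3.2

Values: 1, 2, 3, 4, 5, 6
Σfx = 22×1 + 8×2 + 5×3 + 25×4 + 9×5 + 8×6 = 246
n = Σf = 77
Mean = 246 / 77 = 3.1948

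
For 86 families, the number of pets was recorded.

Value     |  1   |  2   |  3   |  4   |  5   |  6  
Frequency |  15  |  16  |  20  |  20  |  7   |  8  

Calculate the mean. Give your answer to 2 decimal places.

3.14

Values: 1, 2, 3, 4, 5, 6
Σfx = 15×1 + 16×2 + 20×3 + 20×4 + 7×5 + 8×6 = 270
n = Σf = 86
Mean = 270 / 86 = 3.1395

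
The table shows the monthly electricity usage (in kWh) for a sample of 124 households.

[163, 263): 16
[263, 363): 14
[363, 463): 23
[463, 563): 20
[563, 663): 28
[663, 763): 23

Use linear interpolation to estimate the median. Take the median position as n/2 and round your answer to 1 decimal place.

508.0

Cumulative frequencies: 16, 30, 53, 73, 101, 124
n = 124; position = n/2 = 62.
This falls in the class [463, 563): L = 463, F = 53, f = 20, h = 100.
Median ≈ 463 + ((62 − 53) / 20) × 100 = 508.0000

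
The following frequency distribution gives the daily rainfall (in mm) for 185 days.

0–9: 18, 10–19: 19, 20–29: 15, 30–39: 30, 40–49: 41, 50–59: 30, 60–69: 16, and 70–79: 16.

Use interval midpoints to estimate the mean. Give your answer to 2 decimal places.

40.23

Midpoints: 4.5, 14.5, 24.5, 34.5, 44.5, 54.5, 64.5, 74.5
Σfm = 18×4.5 + 19×14.5 + 15×24.5 + 30×34.5 + 41×44.5 + 30×54.5 + 16×64.5 + 16×74.5 = 7442.5
n = Σf = 185
Mean = 7442.5 / 185 = 40.2297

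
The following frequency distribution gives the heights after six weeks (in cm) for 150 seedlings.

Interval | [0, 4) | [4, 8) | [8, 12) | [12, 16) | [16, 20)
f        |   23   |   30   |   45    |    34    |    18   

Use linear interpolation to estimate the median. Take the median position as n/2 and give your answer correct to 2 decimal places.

9.96

Cumulative frequencies: 23, 53, 98, 132, 150
n = 150; position = n/2 = 75.
This falls in the class [8, 12): L = 8, F = 53, f = 45, h = 4.
Median ≈ 8 + ((75 − 53) / 45) × 4 = 9.9556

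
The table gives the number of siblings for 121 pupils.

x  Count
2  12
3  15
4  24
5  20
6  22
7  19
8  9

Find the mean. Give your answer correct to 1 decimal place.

Values: 2, 3, 4, 5, 6, 7, 8
Σfx = 12×2 + 15×3 + 24×4 + 20×5 + 22×6 + 19×7 + 9×8 = 602
n = Σf = 121
Mean = 602 / 121 = 4.9752

5.0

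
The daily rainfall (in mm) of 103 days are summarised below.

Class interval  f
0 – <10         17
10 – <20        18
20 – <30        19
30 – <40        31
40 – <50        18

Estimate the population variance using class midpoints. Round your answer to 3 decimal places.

181.374

Midpoints: 5, 15, 25, 35, 45
n = 103, Σfm = 2725, mean = 26.4563
Σfm² = 90775
Σf(m − x̄)² = Σfm² − (Σfm)²/n = 90775 − 2725²/103 = 18681.5534
Population variance = 18681.5534 / 103 = 181.3743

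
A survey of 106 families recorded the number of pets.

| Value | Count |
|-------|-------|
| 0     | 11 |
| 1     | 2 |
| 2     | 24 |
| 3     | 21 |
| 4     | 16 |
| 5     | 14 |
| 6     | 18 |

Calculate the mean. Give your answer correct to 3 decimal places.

3.349

Values: 0, 1, 2, 3, 4, 5, 6
Σfx = 11×0 + 2×1 + 24×2 + 21×3 + 16×4 + 14×5 + 18×6 = 355
n = Σf = 106
Mean = 355 / 106 = 3.3491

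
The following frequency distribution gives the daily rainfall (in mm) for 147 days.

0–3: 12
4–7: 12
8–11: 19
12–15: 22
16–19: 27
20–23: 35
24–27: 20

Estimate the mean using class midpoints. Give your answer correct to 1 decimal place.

15.6

Midpoints: 1.5, 5.5, 9.5, 13.5, 17.5, 21.5, 25.5
Σfm = 12×1.5 + 12×5.5 + 19×9.5 + 22×13.5 + 27×17.5 + 35×21.5 + 20×25.5 = 2296.5
n = Σf = 147
Mean = 2296.5 / 147 = 15.6224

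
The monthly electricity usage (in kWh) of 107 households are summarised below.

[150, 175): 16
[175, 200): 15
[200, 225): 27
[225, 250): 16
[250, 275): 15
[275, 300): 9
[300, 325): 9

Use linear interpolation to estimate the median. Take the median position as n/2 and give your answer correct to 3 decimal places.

Cumulative frequencies: 16, 31, 58, 74, 89, 98, 107
n = 107; position = n/2 = 53.5.
This falls in the class [200, 225): L = 200, F = 31, f = 27, h = 25.
Median ≈ 200 + ((53.5 − 31) / 27) × 25 = 220.8333

220.833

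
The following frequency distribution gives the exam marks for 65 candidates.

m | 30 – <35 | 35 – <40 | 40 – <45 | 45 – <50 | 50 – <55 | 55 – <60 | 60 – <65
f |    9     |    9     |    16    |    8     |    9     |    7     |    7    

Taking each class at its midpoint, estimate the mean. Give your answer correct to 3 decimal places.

Midpoints: 32.5, 37.5, 42.5, 47.5, 52.5, 57.5, 62.5
Σfm = 9×32.5 + 9×37.5 + 16×42.5 + 8×47.5 + 9×52.5 + 7×57.5 + 7×62.5 = 3002.5
n = Σf = 65
Mean = 3002.5 / 65 = 46.1923

46.192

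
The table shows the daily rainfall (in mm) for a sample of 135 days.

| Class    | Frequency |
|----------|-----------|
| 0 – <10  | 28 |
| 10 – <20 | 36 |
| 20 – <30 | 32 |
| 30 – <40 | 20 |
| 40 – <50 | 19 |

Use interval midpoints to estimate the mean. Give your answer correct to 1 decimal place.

22.5

Midpoints: 5, 15, 25, 35, 45
Σfm = 28×5 + 36×15 + 32×25 + 20×35 + 19×45 = 3035
n = Σf = 135
Mean = 3035 / 135 = 22.4815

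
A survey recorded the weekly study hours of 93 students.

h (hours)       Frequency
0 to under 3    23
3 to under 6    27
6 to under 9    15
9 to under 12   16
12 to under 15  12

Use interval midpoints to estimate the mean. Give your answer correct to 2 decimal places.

Midpoints: 1.5, 4.5, 7.5, 10.5, 13.5
Σfm = 23×1.5 + 27×4.5 + 15×7.5 + 16×10.5 + 12×13.5 = 598.5
n = Σf = 93
Mean = 598.5 / 93 = 6.4355

6.44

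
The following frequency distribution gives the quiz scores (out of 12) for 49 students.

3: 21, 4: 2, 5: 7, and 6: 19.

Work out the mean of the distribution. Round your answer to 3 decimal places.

Values: 3, 4, 5, 6
Σfx = 21×3 + 2×4 + 7×5 + 19×6 = 220
n = Σf = 49
Mean = 220 / 49 = 4.4898

4.490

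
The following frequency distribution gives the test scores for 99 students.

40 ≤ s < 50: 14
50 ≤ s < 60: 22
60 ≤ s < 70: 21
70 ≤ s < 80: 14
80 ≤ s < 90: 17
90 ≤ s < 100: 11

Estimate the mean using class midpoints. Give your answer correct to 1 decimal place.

Midpoints: 45, 55, 65, 75, 85, 95
Σfm = 14×45 + 22×55 + 21×65 + 14×75 + 17×85 + 11×95 = 6745
n = Σf = 99
Mean = 6745 / 99 = 68.1313

68.1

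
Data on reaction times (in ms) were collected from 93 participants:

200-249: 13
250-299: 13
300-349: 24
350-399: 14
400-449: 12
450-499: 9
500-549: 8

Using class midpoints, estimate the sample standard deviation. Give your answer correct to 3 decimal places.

Midpoints: 224.5, 274.5, 324.5, 374.5, 424.5, 474.5, 524.5
n = 93, Σfm = 33078.5, mean = 355.6828
Σfm² = 12515023.25
Σf(m − x̄)² = Σfm² − (Σfm)²/n = 12515023.25 − 33078.5²/93 = 749569.8925
Sample variance = 749569.8925 / 92 = 8147.4988
Standard deviation = √8147.4988 = 90.2635

90.263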